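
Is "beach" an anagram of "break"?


Word 1: "break" → sorted: abekr
Word 2: "beach" → sorted: abceh
Same letters? abekr != abceh
Anagram = No


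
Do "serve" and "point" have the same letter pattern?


Pattern of "serve": [0, 1, 2, 3, 1]
Pattern of "point": [0, 1, 2, 3, 4]
Patterns do not match
Same pattern = No


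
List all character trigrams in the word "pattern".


Word: "pattern" (length 7)
Number of trigrams = 7 - 3 + 1 = 5
  Position 0: "pat"
  Position 1: "att"
  Position 2: "tte"
  Position 3: "ter"
  Position 4: "ern"
Trigrams = "pat", "att", "tte", "ter", "ern"


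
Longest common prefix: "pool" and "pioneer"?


Word 1: "pool"
Word 2: "pioneer"
Comparing from start:
  Pos 0: 'p' == 'p'
  Pos 1: 'o' != 'i' (stop)
LCP = "p" (length 1)


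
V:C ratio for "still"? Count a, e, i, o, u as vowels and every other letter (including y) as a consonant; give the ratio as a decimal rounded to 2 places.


Word: "still"
Vowels (a,e,i,o,u): 1
Consonants: 4
Ratio = 1/4
= 0.25


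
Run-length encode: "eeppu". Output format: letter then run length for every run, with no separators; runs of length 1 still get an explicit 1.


String: "eeppu"
Scanning for consecutive runs:
  'e' x 2
  'p' x 2
  'u' x 1
RLE = "e2p2u1"


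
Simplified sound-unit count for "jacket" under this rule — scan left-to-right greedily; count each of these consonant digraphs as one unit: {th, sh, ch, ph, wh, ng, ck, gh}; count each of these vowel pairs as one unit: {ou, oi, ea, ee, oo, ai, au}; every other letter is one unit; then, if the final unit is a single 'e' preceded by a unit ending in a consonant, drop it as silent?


Word: "jacket" (6 letters)
Left-to-right scan:
  1. 'j' (letter)
  2. 'a' (letter)
  3. 'ck' (digraph)
  4. 'e' (letter)
  5. 't' (letter)
Units from scan: 5
Sound units = 5 units


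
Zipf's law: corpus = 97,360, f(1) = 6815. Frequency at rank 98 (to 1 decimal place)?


Zipf's law: f(r) = f(1) / r
f(1) = 6815
f(98) = 6815 / 98
= 69.5 occurrences


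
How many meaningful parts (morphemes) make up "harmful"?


Word: "harmful"
Morphemes: harm / -ful
Each morpheme carries meaning
= 2 morphemes


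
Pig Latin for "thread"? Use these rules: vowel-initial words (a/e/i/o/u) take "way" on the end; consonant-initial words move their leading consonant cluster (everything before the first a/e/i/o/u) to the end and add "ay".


Word: "thread"
Starts with consonant(s) → move to end, add 'ay'
Consonant cluster: "thr"
Pig Latin = "eadthray"


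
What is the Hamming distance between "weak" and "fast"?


Comparing character by character (same length = 4):
  Pos 0: 'w' vs 'f' !=
  Pos 1: 'e' vs 'a' !=
  Pos 2: 'a' vs 's' !=
  Pos 3: 'k' vs 't' !=
Hamming distance = 4


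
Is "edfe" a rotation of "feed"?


Word: "feed", Candidate: "edfe"
Method: check if candidate is substring of word+word
"feedfeed" contains "edfe"? Yes
Is rotation = Yes


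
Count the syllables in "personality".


Word: "personality"
Syllable breakdown: per / son / al / i / ty
Counting: 5 parts
= 5 syllables


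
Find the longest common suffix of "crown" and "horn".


Word 1: "crown"
Word 2: "horn"
Comparing from end:
  Pos -1: 'n' == 'n'
  Pos -2: 'w' != 'r' (stop)
LCS = "n" (length 1)


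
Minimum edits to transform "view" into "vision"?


Word 1: "view" (length 4)
Word 2: "vision" (length 6)
One optimal edit sequence (insert/delete/substitute each cost 1):
  1. keep 'v'
  2. insert 'i'  (+1)
  3. insert 's'  (+1)
  4. keep 'i'
  5. substitute 'e' -> 'o'  (+1)
  6. substitute 'w' -> 'n'  (+1)
Total edit operations: 4
Edit distance = 4


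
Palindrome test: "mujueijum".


Word: "mujueijum"
Reversed: "mujieujum"
Forward == Backward? mujueijum != mujieujum
Palindrome = No


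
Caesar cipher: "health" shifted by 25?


Word: "health"
Shift: 25
Each letter → (letter + shift) mod 26:
  'h' (7) + 25 = 6 → 'g'
  'e' (4) + 25 = 3 → 'd'
  'a' (0) + 25 = 25 → 'z'
  'l' (11) + 25 = 10 → 'k'
  't' (19) + 25 = 18 → 's'
  'h' (7) + 25 = 6 → 'g'
Result = "gdzksg"


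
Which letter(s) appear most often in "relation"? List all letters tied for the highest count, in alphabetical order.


Word: "relation"
Letter counts:
  'a': 1
  'e': 1
  'i': 1
  'l': 1
  'n': 1
  'o': 1
  'r': 1
  't': 1
Maximum count = 1
Most frequent = 'a', 'e', 'i', 'l', 'n', 'o', 'r', 't' (1 time each)


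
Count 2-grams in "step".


Word: "step" (length 4)
Number of 2-grams = length - 2 + 1 = 4 - 2 + 1
= 3


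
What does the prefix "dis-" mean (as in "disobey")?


Prefix: dis-
Example: disobey = dis- + obey
Meaning = not / opposite


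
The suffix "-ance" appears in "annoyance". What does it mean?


Suffix: -ance
Example: annoyance = annoy + -ance
Meaning = state of


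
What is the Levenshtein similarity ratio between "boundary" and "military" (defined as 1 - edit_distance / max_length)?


Word 1: "boundary" (length 8)
Word 2: "military" (length 8)
One optimal edit sequence:
  1. substitute 'b' -> 'm'  (+1)
  2. substitute 'o' -> 'i'  (+1)
  3. substitute 'u' -> 'l'  (+1)
  4. substitute 'n' -> 'i'  (+1)
  5. substitute 'd' -> 't'  (+1)
  6. keep 'a'
  7. keep 'r'
  8. keep 'y'
Edit distance = 5
Max length = max(8, 8) = 8
Similarity = 1 - 5/8
= 0.3750


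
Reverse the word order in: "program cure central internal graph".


Original: "program cure central internal graph"
Words (1..n): program | cure | central | internal | graph
Reversed (n..1): graph | internal | central | cure | program
Result = "graph internal central cure program"


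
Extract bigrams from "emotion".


Word: "emotion" (length 7)
Number of bigrams = 7 - 2 + 1 = 6
  Position 0: "em"
  Position 1: "mo"
  Position 2: "ot"
  Position 3: "ti"
  Position 4: "io"
  Position 5: "on"
Bigrams = "em", "mo", "ot", "ti", "io", "on"


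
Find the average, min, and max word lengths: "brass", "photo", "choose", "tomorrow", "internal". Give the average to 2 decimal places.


Lengths: "brass"=5, "photo"=5, "choose"=6, "tomorrow"=8, "internal"=8
Sum = 32, Count = 5
Average = 32/5 = 6.40
= avg=6.40, min=5, max=8


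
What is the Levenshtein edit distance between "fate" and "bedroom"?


Word 1: "fate" (length 4)
Word 2: "bedroom" (length 7)
One optimal edit sequence (insert/delete/substitute each cost 1):
  1. insert 'b'  (+1)
  2. insert 'e'  (+1)
  3. insert 'd'  (+1)
  4. substitute 'f' -> 'r'  (+1)
  5. substitute 'a' -> 'o'  (+1)
  6. substitute 't' -> 'o'  (+1)
  7. substitute 'e' -> 'm'  (+1)
Total edit operations: 7
Edit distance = 7


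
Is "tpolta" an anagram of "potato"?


Word 1: "potato" → sorted: aooptt
Word 2: "tpolta" → sorted: aloptt
Same letters? aooptt != aloptt
Anagram = No


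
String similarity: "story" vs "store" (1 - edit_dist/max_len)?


Word 1: "story" (length 5)
Word 2: "store" (length 5)
One optimal edit sequence:
  1. keep 's'
  2. keep 't'
  3. keep 'o'
  4. keep 'r'
  5. substitute 'y' -> 'e'  (+1)
Edit distance = 1
Max length = max(5, 5) = 5
Similarity = 1 - 1/5
= 0.8000


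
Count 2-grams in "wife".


Word: "wife" (length 4)
Number of 2-grams = length - 2 + 1 = 4 - 2 + 1
= 3


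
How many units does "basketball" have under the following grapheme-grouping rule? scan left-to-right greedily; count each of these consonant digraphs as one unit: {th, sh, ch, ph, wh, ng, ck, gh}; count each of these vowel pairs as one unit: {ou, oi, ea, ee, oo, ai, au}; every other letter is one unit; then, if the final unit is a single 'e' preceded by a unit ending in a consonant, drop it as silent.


Word: "basketball" (10 letters)
Left-to-right scan:
  [1] 'b' (letter)
  [2] 'a' (letter)
  [3] 's' (letter)
  [4] 'k' (letter)
  [5] 'e' (letter)
  [6] 't' (letter)
  [7] 'b' (letter)
  [8] 'a' (letter)
  [9] 'l' (letter)
  [10] 'l' (letter)
Units from scan: 10
Sound units = 10 units


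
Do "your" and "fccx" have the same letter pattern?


Pattern of "your": [0, 1, 2, 3]
Pattern of "fccx": [0, 1, 1, 2]
Patterns do not match
Same pattern = No


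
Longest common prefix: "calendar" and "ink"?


Word 1: "calendar"
Word 2: "ink"
Comparing from start:
  Pos 0: 'c' != 'i' (stop)
LCP = "" (length 0)


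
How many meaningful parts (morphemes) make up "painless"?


Word: "painless"
Morphemes: pain + -less
Each morpheme carries meaning
= 2 morphemes


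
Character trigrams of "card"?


Word: "card" (length 4)
Number of trigrams = 4 - 3 + 1 = 2
  Position 0: "car"
  Position 1: "ard"
Trigrams = "car", "ard"


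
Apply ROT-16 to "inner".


Word: "inner"
Shift: 16
Each letter → (letter + shift) mod 26:
  'i' (8) + 16 = 24 → 'y'
  'n' (13) + 16 = 3 → 'd'
  'n' (13) + 16 = 3 → 'd'
  'e' (4) + 16 = 20 → 'u'
  'r' (17) + 16 = 7 → 'h'
Result = "ydduh"


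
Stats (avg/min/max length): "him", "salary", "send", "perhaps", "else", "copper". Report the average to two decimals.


Lengths: "him"=3, "salary"=6, "send"=4, "perhaps"=7, "else"=4, "copper"=6
Sum = 30, Count = 6
Average = 30/6 = 5.00
= avg=5.00, min=3, max=7


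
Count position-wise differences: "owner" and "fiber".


Comparing character by character (same length = 5):
  Pos 0: 'o' vs 'f' !=
  Pos 1: 'w' vs 'i' !=
  Pos 2: 'n' vs 'b' !=
  Pos 3: 'e' vs 'e' =
  Pos 4: 'r' vs 'r' =
Hamming distance = 3


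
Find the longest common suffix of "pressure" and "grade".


Word 1: "pressure"
Word 2: "grade"
Comparing from end:
  Pos -1: 'e' == 'e'
  Pos -2: 'r' != 'd' (stop)
LCS = "e" (length 1)


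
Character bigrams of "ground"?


Word: "ground" (length 6)
Number of bigrams = 6 - 2 + 1 = 5
  Position 0: "gr"
  Position 1: "ro"
  Position 2: "ou"
  Position 3: "un"
  Position 4: "nd"
Bigrams = "gr", "ro", "ou", "un", "nd"


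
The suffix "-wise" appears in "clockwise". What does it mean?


Suffix: -wise
Example: clockwise = clock + -wise
Meaning = in the manner of


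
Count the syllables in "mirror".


Word: "mirror"
Syllable breakdown: mir-ror
Counting: 2 parts
= 2 syllables


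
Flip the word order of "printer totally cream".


Original: "printer totally cream"
Words (1..n): printer | totally | cream
Reversed (n..1): cream | totally | printer
Result = "cream totally printer"


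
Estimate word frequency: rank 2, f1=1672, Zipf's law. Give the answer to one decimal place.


Zipf's law: f(r) = f(1) / r
f(1) = 1672
f(2) = 1672 / 2
= 836.0 occurrences


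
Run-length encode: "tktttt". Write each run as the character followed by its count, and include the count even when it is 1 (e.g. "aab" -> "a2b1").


String: "tktttt"
Scanning for consecutive runs:
  't' x 1
  'k' x 1
  't' x 4
RLE = "t1k1t4"


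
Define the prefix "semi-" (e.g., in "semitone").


Prefix: semi-
Example: semitone = semi- + tone
Meaning = half


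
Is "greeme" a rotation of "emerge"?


Word: "emerge", Candidate: "greeme"
Method: check if candidate is substring of word+word
"emergeemerge" contains "greeme"? No
Is rotation = No


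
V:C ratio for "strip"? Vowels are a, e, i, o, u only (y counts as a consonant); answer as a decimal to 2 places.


Word: "strip"
Vowels (a,e,i,o,u): 1
Consonants: 4
Ratio = 1/4
= 0.25


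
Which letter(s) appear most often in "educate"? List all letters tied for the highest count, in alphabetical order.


Word: "educate"
Letter counts:
  'a': 1
  'c': 1
  'd': 1
  'e': 2
  't': 1
  'u': 1
Maximum count = 2
Most frequent = 'e' (2 times each)


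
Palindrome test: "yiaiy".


Word: "yiaiy"
Reversed: "yiaiy"
Forward == Backward? yiaiy == yiaiy
Palindrome = Yes


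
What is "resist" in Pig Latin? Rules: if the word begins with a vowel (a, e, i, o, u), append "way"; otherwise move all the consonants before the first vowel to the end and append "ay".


Word: "resist"
Starts with consonant(s) → move to end, add 'ay'
Consonant cluster: "r"
Pig Latin = "esistray"


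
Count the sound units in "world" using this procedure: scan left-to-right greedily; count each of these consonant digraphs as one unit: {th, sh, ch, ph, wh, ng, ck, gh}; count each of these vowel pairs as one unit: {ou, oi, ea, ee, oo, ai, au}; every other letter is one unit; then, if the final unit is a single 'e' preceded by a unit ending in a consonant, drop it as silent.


Word: "world" (5 letters)
Left-to-right scan:
  1. 'w' (letter)
  2. 'o' (letter)
  3. 'r' (letter)
  4. 'l' (letter)
  5. 'd' (letter)
Units from scan: 5
Sound units = 5 units


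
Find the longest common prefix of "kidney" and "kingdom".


Word 1: "kidney"
Word 2: "kingdom"
Comparing from start:
  Pos 0: 'k' == 'k'
  Pos 1: 'i' == 'i'
  Pos 2: 'd' != 'n' (stop)
LCP = "ki" (length 2)


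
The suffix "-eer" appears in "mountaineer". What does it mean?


Suffix: -eer
As in: mountaineer -> mountain + -eer
Meaning = one who is concerned with


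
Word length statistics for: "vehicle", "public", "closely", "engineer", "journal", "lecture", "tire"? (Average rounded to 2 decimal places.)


Lengths: "vehicle"=7, "public"=6, "closely"=7, "engineer"=8, "journal"=7, "lecture"=7, "tire"=4
Sum = 46, Count = 7
Average = 46/7 = 6.57
= avg=6.57, min=4, max=8


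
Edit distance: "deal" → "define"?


Word 1: "deal" (length 4)
Word 2: "define" (length 6)
One optimal edit sequence (insert/delete/substitute each cost 1):
  1. keep 'd'
  2. keep 'e'
  3. insert 'f'  (+1)
  4. insert 'i'  (+1)
  5. substitute 'a' -> 'n'  (+1)
  6. substitute 'l' -> 'e'  (+1)
Total edit operations: 4
Edit distance = 4


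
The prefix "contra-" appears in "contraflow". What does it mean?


Prefix: contra-
As in: contraflow -> contra- + flow
Meaning = against


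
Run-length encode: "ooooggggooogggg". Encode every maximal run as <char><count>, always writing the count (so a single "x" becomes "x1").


String: "ooooggggooogggg"
Scanning for consecutive runs:
  'o' x 4
  'g' x 4
  'o' x 3
  'g' x 4
RLE = "o4g4o3g4"


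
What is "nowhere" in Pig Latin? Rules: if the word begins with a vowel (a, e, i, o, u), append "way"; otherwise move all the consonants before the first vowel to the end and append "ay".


Word: "nowhere"
Starts with consonant(s) → move to end, add 'ay'
Consonant cluster: "n"
Pig Latin = "owherenay"


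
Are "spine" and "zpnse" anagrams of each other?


Word 1: "spine" → sorted: einps
Word 2: "zpnse" → sorted: enpsz
Same letters? einps != enpsz
Anagram = No


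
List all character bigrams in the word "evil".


Word: "evil" (length 4)
Number of bigrams = 4 - 2 + 1 = 3
  Position 0: "ev"
  Position 1: "vi"
  Position 2: "il"
Bigrams = "ev", "vi", "il"


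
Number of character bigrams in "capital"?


Word: "capital" (length 7)
Number of 2-grams = length - 2 + 1 = 7 - 2 + 1
= 6


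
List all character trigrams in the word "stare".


Word: "stare" (length 5)
Number of trigrams = 5 - 3 + 1 = 3
  Position 0: "sta"
  Position 1: "tar"
  Position 2: "are"
Trigrams = "sta", "tar", "are"


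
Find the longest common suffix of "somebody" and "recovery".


Word 1: "somebody"
Word 2: "recovery"
Comparing from end:
  Pos -1: 'y' == 'y'
  Pos -2: 'd' != 'r' (stop)
LCS = "y" (length 1)


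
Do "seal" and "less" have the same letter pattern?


Pattern of "seal": [0, 1, 2, 3]
Pattern of "less": [0, 1, 2, 2]
Patterns do not match
Same pattern = No


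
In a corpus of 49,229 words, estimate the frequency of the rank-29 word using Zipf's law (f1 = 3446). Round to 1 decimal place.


Zipf's law: f(r) = f(1) / r
f(1) = 3446
f(29) = 3446 / 29
= 118.8 occurrences


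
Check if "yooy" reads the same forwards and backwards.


Word: "yooy"
Reversed: "yooy"
Forward == Backward? yooy == yooy
Palindrome = Yes


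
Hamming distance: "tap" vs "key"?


Comparing character by character (same length = 3):
  Pos 0: 't' vs 'k' !=
  Pos 1: 'a' vs 'e' !=
  Pos 2: 'p' vs 'y' !=
Hamming distance = 3


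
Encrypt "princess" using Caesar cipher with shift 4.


Word: "princess"
Shift: 4
Each letter → (letter + shift) mod 26:
  'p' (15) + 4 = 19 → 't'
  'r' (17) + 4 = 21 → 'v'
  'i' (8) + 4 = 12 → 'm'
  'n' (13) + 4 = 17 → 'r'
  'c' (2) + 4 = 6 → 'g'
  'e' (4) + 4 = 8 → 'i'
  's' (18) + 4 = 22 → 'w'
  's' (18) + 4 = 22 → 'w'
Result = "tvmrgiww"


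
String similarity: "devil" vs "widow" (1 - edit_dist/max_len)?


Word 1: "devil" (length 5)
Word 2: "widow" (length 5)
One optimal edit sequence:
  1. substitute 'd' -> 'w'  (+1)
  2. substitute 'e' -> 'i'  (+1)
  3. substitute 'v' -> 'd'  (+1)
  4. substitute 'i' -> 'o'  (+1)
  5. substitute 'l' -> 'w'  (+1)
Edit distance = 5
Max length = max(5, 5) = 5
Similarity = 1 - 5/5
= 0.0000


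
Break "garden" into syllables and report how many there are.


Word: "garden"
Syllable breakdown: gar-den
Counting: 2 parts
= 2 syllables


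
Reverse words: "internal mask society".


Original: "internal mask society"
Words (1..n): internal | mask | society
Reversed (n..1): society | mask | internal
Result = "society mask internal"


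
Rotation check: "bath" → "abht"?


Word: "bath", Candidate: "abht"
Method: check if candidate is substring of word+word
"bathbath" contains "abht"? No
Is rotation = No


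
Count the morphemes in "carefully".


Word: "carefully"
Morphemes: care | -ful | -ly
Each morpheme carries meaning
= 3 morphemes


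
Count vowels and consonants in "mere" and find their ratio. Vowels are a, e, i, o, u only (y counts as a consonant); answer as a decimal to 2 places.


Word: "mere"
Vowels (a,e,i,o,u): 2
Consonants: 2
Ratio = 2/2
= 1.00


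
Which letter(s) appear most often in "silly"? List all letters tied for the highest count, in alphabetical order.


Word: "silly"
Letter counts:
  'i': 1
  'l': 2
  's': 1
  'y': 1
Maximum count = 2
Most frequent = 'l' (2 times each)


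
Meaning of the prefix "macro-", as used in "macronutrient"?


Prefix: macro-
Example: macronutrient (macro- + nutrient)
Meaning = large


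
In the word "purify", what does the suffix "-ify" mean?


Suffix: -ify
Example: purify = pure + -ify, with a spelling change
Meaning = to make


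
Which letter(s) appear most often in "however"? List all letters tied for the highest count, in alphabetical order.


Word: "however"
Letter counts:
  'e': 2
  'h': 1
  'o': 1
  'r': 1
  'v': 1
  'w': 1
Maximum count = 2
Most frequent = 'e' (2 times each)


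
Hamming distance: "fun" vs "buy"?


Comparing character by character (same length = 3):
  Pos 0: 'f' vs 'b' !=
  Pos 1: 'u' vs 'u' =
  Pos 2: 'n' vs 'y' !=
Hamming distance = 2


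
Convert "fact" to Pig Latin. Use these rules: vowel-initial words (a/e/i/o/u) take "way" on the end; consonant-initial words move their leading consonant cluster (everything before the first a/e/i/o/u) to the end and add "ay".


Word: "fact"
Starts with consonant(s) → move to end, add 'ay'
Consonant cluster: "f"
Pig Latin = "actfay"


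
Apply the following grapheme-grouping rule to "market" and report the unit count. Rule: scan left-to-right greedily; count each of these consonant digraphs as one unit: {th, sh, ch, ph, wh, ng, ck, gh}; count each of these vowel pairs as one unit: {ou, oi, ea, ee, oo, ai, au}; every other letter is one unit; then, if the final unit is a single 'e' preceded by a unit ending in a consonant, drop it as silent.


Word: "market" (6 letters)
Left-to-right scan:
  1. 'm' (letter)
  2. 'a' (letter)
  3. 'r' (letter)
  4. 'k' (letter)
  5. 'e' (letter)
  6. 't' (letter)
Units from scan: 6
Sound units = 6 units


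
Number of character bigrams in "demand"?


Word: "demand" (length 6)
Number of 2-grams = length - 2 + 1 = 6 - 2 + 1
= 5


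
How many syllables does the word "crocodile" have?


Word: "crocodile"
Syllable breakdown: croc / o / dile
Counting: 3 parts
= 3 syllables


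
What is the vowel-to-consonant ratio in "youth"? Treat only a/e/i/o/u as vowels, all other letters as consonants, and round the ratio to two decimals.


Word: "youth"
Vowels (a,e,i,o,u): 2
Consonants: 3
Ratio = 2/3
= 0.67


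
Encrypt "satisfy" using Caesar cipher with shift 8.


Word: "satisfy"
Shift: 8
Each letter → (letter + shift) mod 26:
  's' (18) + 8 = 0 → 'a'
  'a' (0) + 8 = 8 → 'i'
  't' (19) + 8 = 1 → 'b'
  'i' (8) + 8 = 16 → 'q'
  's' (18) + 8 = 0 → 'a'
  'f' (5) + 8 = 13 → 'n'
  'y' (24) + 8 = 6 → 'g'
Result = "aibqang"


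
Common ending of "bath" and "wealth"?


Word 1: "bath"
Word 2: "wealth"
Comparing from end:
  Pos -1: 'h' == 'h'
  Pos -2: 't' == 't'
  Pos -3: 'a' != 'l' (stop)
LCS = "th" (length 2)


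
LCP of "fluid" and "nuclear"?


Word 1: "fluid"
Word 2: "nuclear"
Comparing from start:
  Pos 0: 'f' != 'n' (stop)
LCP = "" (length 0)


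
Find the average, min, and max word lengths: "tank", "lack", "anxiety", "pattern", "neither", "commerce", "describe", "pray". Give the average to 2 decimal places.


Lengths: "tank"=4, "lack"=4, "anxiety"=7, "pattern"=7, "neither"=7, "commerce"=8, "describe"=8, "pray"=4
Sum = 49, Count = 8
Average = 49/8 = 6.13
= avg=6.13, min=4, max=8


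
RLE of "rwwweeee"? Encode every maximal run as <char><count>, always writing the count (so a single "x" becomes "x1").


String: "rwwweeee"
Scanning for consecutive runs:
  'r' x 1
  'w' x 3
  'e' x 4
RLE = "r1w3e4"


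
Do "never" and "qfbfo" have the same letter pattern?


Pattern of "never": [0, 1, 2, 1, 3]
Pattern of "qfbfo": [0, 1, 2, 1, 3]
Patterns match
Same pattern = Yes


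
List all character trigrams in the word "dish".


Word: "dish" (length 4)
Number of trigrams = 4 - 3 + 1 = 2
  Position 0: "dis"
  Position 1: "ish"
Trigrams = "dis", "ish"


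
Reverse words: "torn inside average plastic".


Original: "torn inside average plastic"
Words (1..n): torn | inside | average | plastic
Reversed (n..1): plastic | average | inside | torn
Result = "plastic average inside torn"


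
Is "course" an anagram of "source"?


Word 1: "source" → sorted: ceorsu
Word 2: "course" → sorted: ceorsu
Same letters? ceorsu == ceorsu
Anagram = Yes


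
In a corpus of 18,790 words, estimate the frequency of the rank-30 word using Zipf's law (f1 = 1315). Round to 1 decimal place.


Zipf's law: f(r) = f(1) / r
f(1) = 1315
f(30) = 1315 / 30
= 43.8 occurrences


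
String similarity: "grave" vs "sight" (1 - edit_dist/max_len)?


Word 1: "grave" (length 5)
Word 2: "sight" (length 5)
One optimal edit sequence:
  1. substitute 'g' -> 's'  (+1)
  2. substitute 'r' -> 'i'  (+1)
  3. substitute 'a' -> 'g'  (+1)
  4. substitute 'v' -> 'h'  (+1)
  5. substitute 'e' -> 't'  (+1)
Edit distance = 5
Max length = max(5, 5) = 5
Similarity = 1 - 5/5
= 0.0000


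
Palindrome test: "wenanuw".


Word: "wenanuw"
Reversed: "wunanew"
Forward == Backward? wenanuw != wunanew
Palindrome = No


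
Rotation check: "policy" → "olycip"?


Word: "policy", Candidate: "olycip"
Method: check if candidate is substring of word+word
"policypolicy" contains "olycip"? No
Is rotation = No


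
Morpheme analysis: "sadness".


Word: "sadness"
Morphemes: sad / -ness
Each morpheme carries meaning
= 2 morphemes


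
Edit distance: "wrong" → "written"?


Word 1: "wrong" (length 5)
Word 2: "written" (length 7)
One optimal edit sequence (insert/delete/substitute each cost 1):
  1. keep 'w'
  2. keep 'r'
  3. insert 'i'  (+1)
  4. insert 't'  (+1)
  5. substitute 'o' -> 't'  (+1)
  6. substitute 'n' -> 'e'  (+1)
  7. substitute 'g' -> 'n'  (+1)
Total edit operations: 5
Edit distance = 5


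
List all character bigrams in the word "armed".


Word: "armed" (length 5)
Number of bigrams = 5 - 2 + 1 = 4
  Position 0: "ar"
  Position 1: "rm"
  Position 2: "me"
  Position 3: "ed"
Bigrams = "ar", "rm", "me", "ed"


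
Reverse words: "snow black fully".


Original: "snow black fully"
Words (1..n): snow | black | fully
Reversed (n..1): fully | black | snow
Result = "fully black snow"


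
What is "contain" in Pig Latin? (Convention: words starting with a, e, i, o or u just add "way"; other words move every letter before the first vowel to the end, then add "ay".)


Word: "contain"
Starts with consonant(s) → move to end, add 'ay'
Consonant cluster: "c"
Pig Latin = "ontaincay"


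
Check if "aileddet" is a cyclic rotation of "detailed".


Word: "detailed", Candidate: "aileddet"
Method: check if candidate is substring of word+word
"detaileddetailed" contains "aileddet"? Yes
Is rotation = Yes


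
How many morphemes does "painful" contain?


Word: "painful"
Morphemes: pain | -ful
Each morpheme carries meaning
= 2 morphemes


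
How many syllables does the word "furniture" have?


Word: "furniture"
Syllable breakdown: fur | ni | ture
Counting: 3 parts
= 3 syllables


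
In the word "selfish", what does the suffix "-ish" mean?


Suffix: -ish
As in: selfish -> self + -ish
Meaning = somewhat / having the qualities of


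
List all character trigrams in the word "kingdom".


Word: "kingdom" (length 7)
Number of trigrams = 7 - 3 + 1 = 5
  Position 0: "kin"
  Position 1: "ing"
  Position 2: "ngd"
  Position 3: "gdo"
  Position 4: "dom"
Trigrams = "kin", "ing", "ngd", "gdo", "dom"


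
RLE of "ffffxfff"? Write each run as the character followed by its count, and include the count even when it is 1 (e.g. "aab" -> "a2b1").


String: "ffffxfff"
Scanning for consecutive runs:
  'f' x 4
  'x' x 1
  'f' x 3
RLE = "f4x1f3"


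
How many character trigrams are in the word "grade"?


Word: "grade" (length 5)
Number of 3-grams = length - 3 + 1 = 5 - 3 + 1
= 3


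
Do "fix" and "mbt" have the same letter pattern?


Pattern of "fix": [0, 1, 2]
Pattern of "mbt": [0, 1, 2]
Patterns match
Same pattern = Yes


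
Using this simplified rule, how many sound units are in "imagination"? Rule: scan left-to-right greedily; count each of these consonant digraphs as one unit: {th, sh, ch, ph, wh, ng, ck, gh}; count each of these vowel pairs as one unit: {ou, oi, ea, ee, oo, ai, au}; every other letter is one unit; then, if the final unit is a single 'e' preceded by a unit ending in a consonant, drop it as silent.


Word: "imagination" (11 letters)
Left-to-right scan:
  (1) 'i' (letter)
  (2) 'm' (letter)
  (3) 'a' (letter)
  (4) 'g' (letter)
  (5) 'i' (letter)
  (6) 'n' (letter)
  (7) 'a' (letter)
  (8) 't' (letter)
  (9) 'i' (letter)
  (10) 'o' (letter)
  (11) 'n' (letter)
Units from scan: 11
Sound units = 11 units


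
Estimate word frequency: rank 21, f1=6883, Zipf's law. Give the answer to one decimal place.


Zipf's law: f(r) = f(1) / r
f(1) = 6883
f(21) = 6883 / 21
= 327.8 occurrences


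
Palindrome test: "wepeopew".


Word: "wepeopew"
Reversed: "wepoepew"
Forward == Backward? wepeopew != wepoepew
Palindrome = No


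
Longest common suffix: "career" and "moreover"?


Word 1: "career"
Word 2: "moreover"
Comparing from end:
  Pos -1: 'r' == 'r'
  Pos -2: 'e' == 'e'
  Pos -3: 'e' != 'v' (stop)
LCS = "er" (length 2)


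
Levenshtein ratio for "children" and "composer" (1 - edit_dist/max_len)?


Word 1: "children" (length 8)
Word 2: "composer" (length 8)
One optimal edit sequence:
  1. keep 'c'
  2. substitute 'h' -> 'o'  (+1)
  3. substitute 'i' -> 'm'  (+1)
  4. substitute 'l' -> 'p'  (+1)
  5. substitute 'd' -> 'o'  (+1)
  6. substitute 'r' -> 's'  (+1)
  7. keep 'e'
  8. substitute 'n' -> 'r'  (+1)
Edit distance = 6
Max length = max(8, 8) = 8
Similarity = 1 - 6/8
= 0.2500


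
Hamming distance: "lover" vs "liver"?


Comparing character by character (same length = 5):
  Pos 0: 'l' vs 'l' =
  Pos 1: 'o' vs 'i' !=
  Pos 2: 'v' vs 'v' =
  Pos 3: 'e' vs 'e' =
  Pos 4: 'r' vs 'r' =
Hamming distance = 1


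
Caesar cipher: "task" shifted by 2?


Word: "task"
Shift: 2
Each letter → (letter + shift) mod 26:
  't' (19) + 2 = 21 → 'v'
  'a' (0) + 2 = 2 → 'c'
  's' (18) + 2 = 20 → 'u'
  'k' (10) + 2 = 12 → 'm'
Result = "vcum"


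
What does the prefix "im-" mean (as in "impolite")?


Prefix: im-
Example: impolite (im- + polite)
Meaning = not / into


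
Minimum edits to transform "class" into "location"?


Word 1: "class" (length 5)
Word 2: "location" (length 8)
One optimal edit sequence (insert/delete/substitute each cost 1):
  1. insert 'l'  (+1)
  2. insert 'o'  (+1)
  3. keep 'c'
  4. insert 'a'  (+1)
  5. substitute 'l' -> 't'  (+1)
  6. substitute 'a' -> 'i'  (+1)
  7. substitute 's' -> 'o'  (+1)
  8. substitute 's' -> 'n'  (+1)
Total edit operations: 7
Edit distance = 7


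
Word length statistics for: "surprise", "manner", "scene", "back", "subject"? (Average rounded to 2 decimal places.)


Lengths: "surprise"=8, "manner"=6, "scene"=5, "back"=4, "subject"=7
Sum = 30, Count = 5
Average = 30/5 = 6.00
= avg=6.00, min=4, max=8


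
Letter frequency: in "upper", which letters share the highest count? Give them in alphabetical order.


Word: "upper"
Letter counts:
  'e': 1
  'p': 2
  'r': 1
  'u': 1
Maximum count = 2
Most frequent = 'p' (2 times each)


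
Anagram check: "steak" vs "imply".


Word 1: "steak" → sorted: aekst
Word 2: "imply" → sorted: ilmpy
Same letters? aekst != ilmpy
Anagram = No


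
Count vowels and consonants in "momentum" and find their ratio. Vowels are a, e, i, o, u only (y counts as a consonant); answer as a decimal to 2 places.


Word: "momentum"
Vowels (a,e,i,o,u): 3
Consonants: 5
Ratio = 3/5
= 0.60


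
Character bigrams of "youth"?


Word: "youth" (length 5)
Number of bigrams = 5 - 2 + 1 = 4
  Position 0: "yo"
  Position 1: "ou"
  Position 2: "ut"
  Position 3: "th"
Bigrams = "yo", "ou", "ut", "th"


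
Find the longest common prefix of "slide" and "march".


Word 1: "slide"
Word 2: "march"
Comparing from start:
  Pos 0: 's' != 'm' (stop)
LCP = "" (length 0)


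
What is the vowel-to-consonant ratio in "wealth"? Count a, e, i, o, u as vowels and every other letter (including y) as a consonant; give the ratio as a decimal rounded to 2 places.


Word: "wealth"
Vowels (a,e,i,o,u): 2
Consonants: 4
Ratio = 2/4
= 0.50


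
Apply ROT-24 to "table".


Word: "table"
Shift: 24
Each letter → (letter + shift) mod 26:
  't' (19) + 24 = 17 → 'r'
  'a' (0) + 24 = 24 → 'y'
  'b' (1) + 24 = 25 → 'z'
  'l' (11) + 24 = 9 → 'j'
  'e' (4) + 24 = 2 → 'c'
Result = "ryzjc"


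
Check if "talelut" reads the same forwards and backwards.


Word: "talelut"
Reversed: "tulelat"
Forward == Backward? talelut != tulelat
Palindrome = No


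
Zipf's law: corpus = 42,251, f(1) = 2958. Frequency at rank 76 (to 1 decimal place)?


Zipf's law: f(r) = f(1) / r
f(1) = 2958
f(76) = 2958 / 76
= 38.9 occurrences


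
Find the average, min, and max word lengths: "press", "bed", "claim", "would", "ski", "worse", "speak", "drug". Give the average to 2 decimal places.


Lengths: "press"=5, "bed"=3, "claim"=5, "would"=5, "ski"=3, "worse"=5, "speak"=5, "drug"=4
Sum = 35, Count = 8
Average = 35/8 = 4.38
= avg=4.38, min=3, max=5


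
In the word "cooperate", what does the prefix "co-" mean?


Prefix: co-
Example: cooperate (co- + operate)
Meaning = together


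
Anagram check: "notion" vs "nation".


Word 1: "notion" → sorted: innoot
Word 2: "nation" → sorted: ainnot
Same letters? innoot != ainnot
Anagram = No


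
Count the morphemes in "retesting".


Word: "retesting"
Morphemes: re- + test + -ing
Each morpheme carries meaning
= 3 morphemes


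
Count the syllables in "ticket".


Word: "ticket"
Syllable breakdown: tick-et
Counting: 2 parts
= 2 syllables


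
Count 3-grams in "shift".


Word: "shift" (length 5)
Number of 3-grams = length - 3 + 1 = 5 - 3 + 1
= 3


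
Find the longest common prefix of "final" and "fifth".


Word 1: "final"
Word 2: "fifth"
Comparing from start:
  Pos 0: 'f' == 'f'
  Pos 1: 'i' == 'i'
  Pos 2: 'n' != 'f' (stop)
LCP = "fi" (length 2)


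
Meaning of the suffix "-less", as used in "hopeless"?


Suffix: -less
Example: hopeless (hope + -less)
Meaning = without


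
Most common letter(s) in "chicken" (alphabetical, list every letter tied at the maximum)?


Word: "chicken"
Letter counts:
  'c': 2
  'e': 1
  'h': 1
  'i': 1
  'k': 1
  'n': 1
Maximum count = 2
Most frequent = 'c' (2 times each)


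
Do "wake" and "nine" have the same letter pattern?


Pattern of "wake": [0, 1, 2, 3]
Pattern of "nine": [0, 1, 0, 2]
Patterns do not match
Same pattern = No


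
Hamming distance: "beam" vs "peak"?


Comparing character by character (same length = 4):
  Pos 0: 'b' vs 'p' !=
  Pos 1: 'e' vs 'e' =
  Pos 2: 'a' vs 'a' =
  Pos 3: 'm' vs 'k' !=
Hamming distance = 2


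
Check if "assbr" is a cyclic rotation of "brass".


Word: "brass", Candidate: "assbr"
Method: check if candidate is substring of word+word
"brassbrass" contains "assbr"? Yes
Is rotation = Yes


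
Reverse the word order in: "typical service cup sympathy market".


Original: "typical service cup sympathy market"
Words (1..n): typical | service | cup | sympathy | market
Reversed (n..1): market | sympathy | cup | service | typical
Result = "market sympathy cup service typical"


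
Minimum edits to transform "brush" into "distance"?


Word 1: "brush" (length 5)
Word 2: "distance" (length 8)
One optimal edit sequence (insert/delete/substitute each cost 1):
  1. insert 'd'  (+1)
  2. insert 'i'  (+1)
  3. insert 's'  (+1)
  4. substitute 'b' -> 't'  (+1)
  5. substitute 'r' -> 'a'  (+1)
  6. substitute 'u' -> 'n'  (+1)
  7. substitute 's' -> 'c'  (+1)
  8. substitute 'h' -> 'e'  (+1)
Total edit operations: 8
Edit distance = 8


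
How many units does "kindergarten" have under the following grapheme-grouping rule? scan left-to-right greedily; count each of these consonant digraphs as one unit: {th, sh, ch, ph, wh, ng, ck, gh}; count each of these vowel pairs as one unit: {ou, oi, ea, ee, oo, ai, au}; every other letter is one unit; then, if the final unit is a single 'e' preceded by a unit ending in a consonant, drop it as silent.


Word: "kindergarten" (12 letters)
Left-to-right scan:
  1. 'k' (letter)
  2. 'i' (letter)
  3. 'n' (letter)
  4. 'd' (letter)
  5. 'e' (letter)
  6. 'r' (letter)
  7. 'g' (letter)
  8. 'a' (letter)
  9. 'r' (letter)
  10. 't' (letter)
  11. 'e' (letter)
  12. 'n' (letter)
Units from scan: 12
Sound units = 12 units


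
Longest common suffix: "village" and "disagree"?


Word 1: "village"
Word 2: "disagree"
Comparing from end:
  Pos -1: 'e' == 'e'
  Pos -2: 'g' != 'e' (stop)
LCS = "e" (length 1)


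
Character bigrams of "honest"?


Word: "honest" (length 6)
Number of bigrams = 6 - 2 + 1 = 5
  Position 0: "ho"
  Position 1: "on"
  Position 2: "ne"
  Position 3: "es"
  Position 4: "st"
Bigrams = "ho", "on", "ne", "es", "st"


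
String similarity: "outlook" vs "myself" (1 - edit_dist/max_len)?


Word 1: "outlook" (length 7)
Word 2: "myself" (length 6)
One optimal edit sequence:
  1. delete 'o'  (+1)
  2. substitute 'u' -> 'm'  (+1)
  3. substitute 't' -> 'y'  (+1)
  4. substitute 'l' -> 's'  (+1)
  5. substitute 'o' -> 'e'  (+1)
  6. substitute 'o' -> 'l'  (+1)
  7. substitute 'k' -> 'f'  (+1)
Edit distance = 7
Max length = max(7, 6) = 7
Similarity = 1 - 7/7
= 0.0000


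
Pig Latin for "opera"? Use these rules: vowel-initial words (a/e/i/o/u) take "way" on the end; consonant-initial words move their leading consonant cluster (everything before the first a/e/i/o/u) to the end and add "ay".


Word: "opera"
Starts with vowel → add 'way'
Pig Latin = "operaway"


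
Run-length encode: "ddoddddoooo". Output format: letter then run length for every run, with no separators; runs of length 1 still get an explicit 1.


String: "ddoddddoooo"
Scanning for consecutive runs:
  'd' x 2
  'o' x 1
  'd' x 4
  'o' x 4
RLE = "d2o1d4o4"


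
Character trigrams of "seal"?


Word: "seal" (length 4)
Number of trigrams = 4 - 3 + 1 = 2
  Position 0: "sea"
  Position 1: "eal"
Trigrams = "sea", "eal"


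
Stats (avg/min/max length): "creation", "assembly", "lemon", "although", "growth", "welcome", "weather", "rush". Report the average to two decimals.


Lengths: "creation"=8, "assembly"=8, "lemon"=5, "although"=8, "growth"=6, "welcome"=7, "weather"=7, "rush"=4
Sum = 53, Count = 8
Average = 53/8 = 6.63
= avg=6.63, min=4, max=8


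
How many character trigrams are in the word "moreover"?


Word: "moreover" (length 8)
Number of 3-grams = length - 3 + 1 = 8 - 3 + 1
= 6


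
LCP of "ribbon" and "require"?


Word 1: "ribbon"
Word 2: "require"
Comparing from start:
  Pos 0: 'r' == 'r'
  Pos 1: 'i' != 'e' (stop)
LCP = "r" (length 1)


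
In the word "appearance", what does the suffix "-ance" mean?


Suffix: -ance
As in: appearance -> appear + -ance
Meaning = state of


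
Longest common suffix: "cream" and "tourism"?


Word 1: "cream"
Word 2: "tourism"
Comparing from end:
  Pos -1: 'm' == 'm'
  Pos -2: 'a' != 's' (stop)
LCS = "m" (length 1)


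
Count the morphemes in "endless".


Word: "endless"
Morphemes: end | -less
Each morpheme carries meaning
= 2 morphemes


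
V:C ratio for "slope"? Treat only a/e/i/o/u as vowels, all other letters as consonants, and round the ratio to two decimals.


Word: "slope"
Vowels (a,e,i,o,u): 2
Consonants: 3
Ratio = 2/3
= 0.67


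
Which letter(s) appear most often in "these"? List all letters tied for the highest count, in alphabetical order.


Word: "these"
Letter counts:
  'e': 2
  'h': 1
  's': 1
  't': 1
Maximum count = 2
Most frequent = 'e' (2 times each)


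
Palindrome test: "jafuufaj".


Word: "jafuufaj"
Reversed: "jafuufaj"
Forward == Backward? jafuufaj == jafuufaj
Palindrome = Yes


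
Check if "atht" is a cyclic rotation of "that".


Word: "that", Candidate: "atht"
Method: check if candidate is substring of word+word
"thatthat" contains "atht"? No
Is rotation = No


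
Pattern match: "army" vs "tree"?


Pattern of "army": [0, 1, 2, 3]
Pattern of "tree": [0, 1, 2, 2]
Patterns do not match
Same pattern = No


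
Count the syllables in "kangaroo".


Word: "kangaroo"
Syllable breakdown: kan · ga · roo
Counting: 3 parts
= 3 syllables


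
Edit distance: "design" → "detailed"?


Word 1: "design" (length 6)
Word 2: "detailed" (length 8)
One optimal edit sequence (insert/delete/substitute each cost 1):
  1. keep 'd'
  2. keep 'e'
  3. insert 't'  (+1)
  4. substitute 's' -> 'a'  (+1)
  5. keep 'i'
  6. insert 'l'  (+1)
  7. substitute 'g' -> 'e'  (+1)
  8. substitute 'n' -> 'd'  (+1)
Total edit operations: 5
Edit distance = 5


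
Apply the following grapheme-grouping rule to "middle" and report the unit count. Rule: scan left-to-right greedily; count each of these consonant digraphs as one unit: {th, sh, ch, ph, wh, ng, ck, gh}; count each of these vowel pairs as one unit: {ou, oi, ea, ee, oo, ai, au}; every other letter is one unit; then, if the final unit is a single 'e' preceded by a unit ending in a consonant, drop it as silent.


Word: "middle" (6 letters)
Left-to-right scan:
  [1] 'm' (letter)
  [2] 'i' (letter)
  [3] 'd' (letter)
  [4] 'd' (letter)
  [5] 'l' (letter)
  [6] 'e' (letter)
Units from scan: 6
Final unit is 'e' after a consonant -> drop as silent (-1)
Sound units = 5 units


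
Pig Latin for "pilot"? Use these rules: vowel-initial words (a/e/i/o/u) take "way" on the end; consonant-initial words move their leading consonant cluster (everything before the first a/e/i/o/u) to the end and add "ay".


Word: "pilot"
Starts with consonant(s) → move to end, add 'ay'
Consonant cluster: "p"
Pig Latin = "ilotpay"


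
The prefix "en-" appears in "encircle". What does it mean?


Prefix: en-
As in: encircle -> en- + circle
Meaning = cause to / put into


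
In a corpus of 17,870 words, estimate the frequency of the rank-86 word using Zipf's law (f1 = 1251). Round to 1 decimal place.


Zipf's law: f(r) = f(1) / r
f(1) = 1251
f(86) = 1251 / 86
= 14.5 occurrences
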